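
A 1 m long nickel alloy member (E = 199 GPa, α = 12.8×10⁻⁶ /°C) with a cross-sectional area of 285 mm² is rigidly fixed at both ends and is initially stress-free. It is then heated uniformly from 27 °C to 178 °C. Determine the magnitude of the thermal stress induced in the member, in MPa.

σ ≈ 385 MPa (compressive)

With length fixed, the mechanical strain must cancel the thermal strain αΔT = 12.8×10⁻⁶ × 151 = 1932.8×10⁻⁶.
σ = EαΔT = 199×10³ × 12.8×10⁻⁶ × 151 = 384.6 MPa (compressive; the member is trying to expand).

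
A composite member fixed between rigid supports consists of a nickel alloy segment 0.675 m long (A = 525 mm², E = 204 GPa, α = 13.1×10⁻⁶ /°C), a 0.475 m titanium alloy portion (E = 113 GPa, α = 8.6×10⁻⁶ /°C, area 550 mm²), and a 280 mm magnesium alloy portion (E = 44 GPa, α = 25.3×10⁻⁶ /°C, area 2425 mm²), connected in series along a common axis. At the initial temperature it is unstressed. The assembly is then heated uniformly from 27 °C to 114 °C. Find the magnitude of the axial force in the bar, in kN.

If the supports were absent, the total length change would be Σ αᵢΔT Lᵢ = 13.1×10⁻⁶×87×675 + 8.6×10⁻⁶×87×475 + 25.3×10⁻⁶×87×280 = 1.741 mm.
The walls prevent any net length change, so an axial force P (same in every segment) develops. Compatibility: P · Σ Lᵢ/(AᵢEᵢ) = δ_free.
Σ Lᵢ/(AᵢEᵢ) = 675/(525×204×10³) + 475/(550×113×10³) + 280/(2425×44×10³) = 1.657×10⁻⁵ mm/N.
P = 1.741 / 1.657×10⁻⁵ = 105100 N = 105.1 kN, compressive.

P ≈ 105 kN (compressive)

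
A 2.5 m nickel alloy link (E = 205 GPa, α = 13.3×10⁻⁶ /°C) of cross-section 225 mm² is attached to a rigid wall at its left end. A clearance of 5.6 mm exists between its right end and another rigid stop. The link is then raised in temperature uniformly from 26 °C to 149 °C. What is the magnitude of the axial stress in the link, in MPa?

σ ≈ 0 MPa

Free thermal elongation = αΔT L = 13.3×10⁻⁶ × 123 × 2500 = 4.09 mm.
This is smaller than the 5.6 mm clearance, so the link expands freely without reaching the stop — the stress is zero.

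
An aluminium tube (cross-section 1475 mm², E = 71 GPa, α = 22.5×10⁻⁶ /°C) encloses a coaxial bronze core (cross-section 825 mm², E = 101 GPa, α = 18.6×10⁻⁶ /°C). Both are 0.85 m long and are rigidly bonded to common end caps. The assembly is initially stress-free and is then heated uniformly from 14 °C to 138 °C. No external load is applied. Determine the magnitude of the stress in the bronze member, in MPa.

σ ≈ 27.2 MPa (tensile)

The aluminium has the larger α, so on heating it would change length more than the bronze if both were free. The rigid plates force a common final length, so the aluminium is put into compression and the bronze into tension, with equal and opposite forces P (no external load).
Equating the net (thermal + elastic) strains gives |α₁ − α₂|·ΔT = P·[1/(A₁E₁) + 1/(A₂E₂)].
|α₁ − α₂|·ΔT = 3.9×10⁻⁶ × 124 = 0.0004836.
1/(A₁E₁) + 1/(A₂E₂) = 1/(1475×71×10³) + 1/(825×101×10³) = 2.155×10⁻⁸ N⁻¹.
So P = 0.0004836 / 2.155×10⁻⁸ = 22.44 kN.
σ_{bronze} = P/A₂ = 22440/825 = 27.2 MPa, tensile.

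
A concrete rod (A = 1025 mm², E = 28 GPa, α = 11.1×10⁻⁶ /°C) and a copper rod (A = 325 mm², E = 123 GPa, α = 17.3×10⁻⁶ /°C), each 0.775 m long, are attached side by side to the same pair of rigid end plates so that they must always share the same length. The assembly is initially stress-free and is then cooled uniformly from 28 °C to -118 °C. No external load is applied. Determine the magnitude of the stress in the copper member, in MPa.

Both members must finish at the same length. With the larger α, the copper tends to over-contract; the plates restrain it, putting the copper in tension and the concrete in compression. With no external load the two internal forces are equal and opposite, magnitude P.
Setting the final lengths equal and cancelling L: (α₁ − α₂)ΔT = P/(A₁E₁) + P/(A₂E₂).
|α₁ − α₂|·ΔT = 6.2×10⁻⁶ × 146 = 0.0009052.
1/(A₁E₁) + 1/(A₂E₂) = 1/(1025×28×10³) + 1/(325×123×10³) = 5.986×10⁻⁸ N⁻¹.
P = 0.0009052 / 5.986×10⁻⁸ = 15120 N = 15.12 kN.
σ_{copper} = P/A₂ = 15120/325 = 46.53 MPa, tensile.

σ ≈ 46.5 MPa (tensile)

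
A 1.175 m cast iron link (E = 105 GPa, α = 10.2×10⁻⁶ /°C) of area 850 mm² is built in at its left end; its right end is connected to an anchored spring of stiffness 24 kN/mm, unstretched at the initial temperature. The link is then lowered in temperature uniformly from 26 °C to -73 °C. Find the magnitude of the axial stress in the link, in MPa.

If the spring were absent the link would shorten by αΔT L = 10.2×10⁻⁶ × 99 × 1175 = 1.187 mm.
Let P be the tensile force in the spring. The link extends elastically by PL/(AE) and the spring stretches by P/k; together these equal δ_free.
P [ L/(AE) + 1/k ] = δ_free → P [ 1175/(850×105×10³) + 1/(24×10³) ] = 1.187.
P = 1.187 / 5.483×10⁻⁵ = 21640 N.
σ = P/A = 21640/850 = 25.46 MPa.

σ ≈ 25.5 MPa (tensile)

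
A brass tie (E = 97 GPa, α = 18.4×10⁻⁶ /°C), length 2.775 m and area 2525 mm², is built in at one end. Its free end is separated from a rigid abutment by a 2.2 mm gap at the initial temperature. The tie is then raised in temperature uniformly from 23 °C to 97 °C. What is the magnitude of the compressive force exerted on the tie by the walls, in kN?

Unrestrained expansion: δ_free = αΔT L = 18.4×10⁻⁶ × 74 × 2775 = 3.778 mm.
The gap closes (δ_free > 2.2 mm) and the wall then resists a further 3.778 − 2.2 = 1.578 mm of expansion.
That suppressed elongation corresponds to σ = E·Δ/L = 97×10³ × 1.578/2775 = 55.17 MPa.
P = σA = 55.17 × 2525 = 139.3 kN.

P ≈ 139 kN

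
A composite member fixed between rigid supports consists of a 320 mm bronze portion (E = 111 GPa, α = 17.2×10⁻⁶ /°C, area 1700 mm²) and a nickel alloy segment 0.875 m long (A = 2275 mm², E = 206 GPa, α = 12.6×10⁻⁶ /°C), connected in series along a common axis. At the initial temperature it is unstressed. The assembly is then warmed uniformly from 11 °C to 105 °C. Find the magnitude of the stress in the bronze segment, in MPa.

σ ≈ 257 MPa (compressive)

If the supports were absent, the total length change would be Σ αᵢΔT Lᵢ = 17.2×10⁻⁶×94×320 + 12.6×10⁻⁶×94×875 = 1.554 mm.
The rigid supports impose zero overall length change; the single axial force P common to all segments must satisfy P Σ Lᵢ/(AᵢEᵢ) = δ_free.
The series flexibility is Σ Lᵢ/(AᵢEᵢ) = 320/(1700×111×10³) + 875/(2275×206×10³) = 3.563×10⁻⁶ mm/N.
So P = 1.554 / 3.563×10⁻⁶ = 436.1 kN, compressive.
σ_{bronze} = P / A = 436100 / 1700 = 256.5 MPa.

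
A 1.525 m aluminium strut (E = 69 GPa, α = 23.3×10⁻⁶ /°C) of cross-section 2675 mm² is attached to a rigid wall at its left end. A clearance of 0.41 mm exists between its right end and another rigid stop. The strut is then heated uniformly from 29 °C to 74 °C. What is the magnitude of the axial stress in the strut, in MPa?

If the wall were absent the strut would grow by αΔT L = 23.3×10⁻⁶ × 45 × 1525 = 1.599 mm.
After closing the 0.41 mm clearance, 1.599 − 0.41 = 1.189 mm of expansion remains to be suppressed by the wall.
So σ = E(δ_free − g)/L = 69×10³ × 1.189/1525 = 53.8 MPa.

σ ≈ 53.8 MPa (compressive)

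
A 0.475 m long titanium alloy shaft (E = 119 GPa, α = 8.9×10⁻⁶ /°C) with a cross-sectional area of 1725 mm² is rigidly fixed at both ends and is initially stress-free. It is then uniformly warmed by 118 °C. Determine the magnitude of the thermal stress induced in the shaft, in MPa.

Because both ends are immovable the net strain is zero, and the suppressed thermal strain is αΔT = 8.9×10⁻⁶ × 118 = 1050.2×10⁻⁶.
σ = EαΔT = 119×10³ × 8.9×10⁻⁶ × 118 = 125 MPa (compressive; the shaft is trying to expand).

σ ≈ 125 MPa (compressive)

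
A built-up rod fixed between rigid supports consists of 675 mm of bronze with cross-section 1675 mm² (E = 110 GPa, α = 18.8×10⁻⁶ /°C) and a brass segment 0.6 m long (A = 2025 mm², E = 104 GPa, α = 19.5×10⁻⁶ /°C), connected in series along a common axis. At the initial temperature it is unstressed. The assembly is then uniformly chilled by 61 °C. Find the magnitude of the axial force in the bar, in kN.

P ≈ 228 kN (tensile)

Free thermal contraction of the whole bar: Σ αᵢΔT Lᵢ = 18.8×10⁻⁶×61×675 + 19.5×10⁻⁶×61×600 = 1.488 mm.
Since the ends are fixed, an axial force P builds up, equal in every segment, with P · Σ Lᵢ/(AᵢEᵢ) = δ_free.
Σ Lᵢ/(AᵢEᵢ) = 675/(1675×110×10³) + 600/(2025×104×10³) = 6.513×10⁻⁶ mm/N.
P = 1.488 / 6.513×10⁻⁶ = 228500 N = 228.5 kN, tensile.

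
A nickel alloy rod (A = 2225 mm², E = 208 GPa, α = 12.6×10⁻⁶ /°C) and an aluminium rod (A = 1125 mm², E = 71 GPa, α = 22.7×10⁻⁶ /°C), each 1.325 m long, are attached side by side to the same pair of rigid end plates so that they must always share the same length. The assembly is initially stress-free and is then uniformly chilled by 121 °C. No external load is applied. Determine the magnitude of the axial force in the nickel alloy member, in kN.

The aluminium has the larger α, so on cooling it would change length more than the nickel alloy if both were free. The rigid plates force a common final length, so the aluminium is put into tension and the nickel alloy into compression, with equal and opposite forces P (no external load).
Equating the net (thermal + elastic) strains gives |α₁ − α₂|·ΔT = P·[1/(A₁E₁) + 1/(A₂E₂)].
|α₁ − α₂|·ΔT = 10.1×10⁻⁶ × 121 = 0.001222.
1/(A₁E₁) + 1/(A₂E₂) = 1/(2225×208×10³) + 1/(1125×71×10³) = 1.468×10⁻⁸ N⁻¹.
P = 0.001222 / 1.468×10⁻⁸ = 83250 N = 83.25 kN.

P ≈ 83.2 kN (compressive in the nickel alloy)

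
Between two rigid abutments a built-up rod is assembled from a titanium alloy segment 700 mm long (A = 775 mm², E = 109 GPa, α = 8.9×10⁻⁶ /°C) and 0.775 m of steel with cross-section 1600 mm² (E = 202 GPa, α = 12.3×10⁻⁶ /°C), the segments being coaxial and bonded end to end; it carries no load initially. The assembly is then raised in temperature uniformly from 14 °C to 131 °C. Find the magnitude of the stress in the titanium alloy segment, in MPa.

σ ≈ 223 MPa (compressive)

Free thermal expansion of the whole bar: Σ αᵢΔT Lᵢ = 8.9×10⁻⁶×117×700 + 12.3×10⁻⁶×117×775 = 1.844 mm.
The rigid supports impose zero overall length change; the single axial force P common to all segments must satisfy P Σ Lᵢ/(AᵢEᵢ) = δ_free.
The series flexibility is Σ Lᵢ/(AᵢEᵢ) = 700/(775×109×10³) + 775/(1600×202×10³) = 1.068×10⁻⁵ mm/N.
Hence P = δ_free / Σ(L/AE) = 1.844/1.068×10⁻⁵ = 172.6 kN (compressive).
σ_{titanium alloy} = P / A = 172600 / 775 = 222.7 MPa.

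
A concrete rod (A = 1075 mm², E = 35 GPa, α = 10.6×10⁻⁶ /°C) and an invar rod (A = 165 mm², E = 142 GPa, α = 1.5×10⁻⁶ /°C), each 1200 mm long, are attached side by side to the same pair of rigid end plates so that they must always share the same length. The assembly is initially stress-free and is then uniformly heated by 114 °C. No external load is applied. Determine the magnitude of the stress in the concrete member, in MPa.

Equilibrium of a rigid end plate with no external load gives equal and opposite internal forces ±P in the two members. Since α_{concrete} > α_{invar}, heating drives the concrete into compression and the invar into tension.
Setting the final lengths equal and cancelling L: (α₁ − α₂)ΔT = P/(A₁E₁) + P/(A₂E₂).
|α₁ − α₂|·ΔT = 9.1×10⁻⁶ × 114 = 0.001037.
1/(A₁E₁) + 1/(A₂E₂) = 1/(1075×35×10³) + 1/(165×142×10³) = 6.926×10⁻⁸ N⁻¹.
So P = 0.001037 / 6.926×10⁻⁸ = 14.98 kN.
σ_{concrete} = P/A₁ = 14980/1075 = 13.93 MPa, compressive.

σ ≈ 13.9 MPa (compressive)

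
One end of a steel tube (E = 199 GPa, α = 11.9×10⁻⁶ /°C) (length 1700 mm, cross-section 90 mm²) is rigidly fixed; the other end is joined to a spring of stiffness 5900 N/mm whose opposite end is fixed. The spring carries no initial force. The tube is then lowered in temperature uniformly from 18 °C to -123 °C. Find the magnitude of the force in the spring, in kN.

Free thermal contraction: δ_free = αΔT L = 11.9×10⁻⁶ × 141 × 1700 = 2.852 mm.
Let P be the tensile force in the spring. The tube extends elastically by PL/(AE) and the spring stretches by P/k; together these equal δ_free.
So P = δ_free / [L/(AE) + 1/k] = 2.852 / [ 1700/(90×199×10³) + 1/(5900) ].
P = 2.852 / 0.0002644 = 10790 N.

P ≈ 10.8 kN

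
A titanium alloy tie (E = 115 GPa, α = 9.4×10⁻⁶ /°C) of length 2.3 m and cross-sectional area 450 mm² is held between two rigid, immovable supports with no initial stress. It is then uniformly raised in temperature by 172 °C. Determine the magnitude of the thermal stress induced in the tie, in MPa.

σ ≈ 186 MPa (compressive)

Because both ends are immovable the net strain is zero, and the suppressed thermal strain is αΔT = 9.4×10⁻⁶ × 172 = 1616.8×10⁻⁶.
Hence σ = E·αΔT = 115×10³ × 1616.8×10⁻⁶ = 185.9 MPa, compressive.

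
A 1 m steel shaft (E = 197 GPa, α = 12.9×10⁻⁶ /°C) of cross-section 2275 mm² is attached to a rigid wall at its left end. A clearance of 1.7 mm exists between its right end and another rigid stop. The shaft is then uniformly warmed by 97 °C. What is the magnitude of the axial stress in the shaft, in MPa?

If the wall were absent the shaft would grow by αΔT L = 12.9×10⁻⁶ × 97 × 1000 = 1.251 mm.
Since δ_free = 1.25 mm is less than the 1.7 mm gap, the shaft never touches the wall. No axial force develops.

σ ≈ 0 MPa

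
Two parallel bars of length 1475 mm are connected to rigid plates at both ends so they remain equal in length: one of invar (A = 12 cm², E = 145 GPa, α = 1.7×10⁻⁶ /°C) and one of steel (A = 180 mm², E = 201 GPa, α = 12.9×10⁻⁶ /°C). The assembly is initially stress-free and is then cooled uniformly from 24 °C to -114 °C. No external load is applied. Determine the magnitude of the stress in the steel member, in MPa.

σ ≈ 257 MPa (tensile)

Equilibrium of a rigid end plate with no external load gives equal and opposite internal forces ±P in the two members. Since α_{steel} > α_{invar}, cooling drives the steel into tension and the invar into compression.
Equating the net (thermal + elastic) strains gives |α₁ − α₂|·ΔT = P·[1/(A₁E₁) + 1/(A₂E₂)].
|α₁ − α₂|·ΔT = 11.2×10⁻⁶ × 138 = 0.001546.
1/(A₁E₁) + 1/(A₂E₂) = 1/(1200×145×10³) + 1/(180×201×10³) = 3.339×10⁻⁸ N⁻¹.
P = 0.001546 / 3.339×10⁻⁸ = 46290 N = 46.29 kN.
σ_{steel} = P/A₂ = 46290/180 = 257.2 MPa, tensile.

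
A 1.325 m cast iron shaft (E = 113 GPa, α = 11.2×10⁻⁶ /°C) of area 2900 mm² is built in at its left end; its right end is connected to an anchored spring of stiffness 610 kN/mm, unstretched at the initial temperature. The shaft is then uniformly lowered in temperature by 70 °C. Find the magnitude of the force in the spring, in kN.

P ≈ 183 kN

Free thermal contraction: δ_free = αΔT L = 11.2×10⁻⁶ × 70 × 1325 = 1.039 mm.
Let P be the tensile force in the spring. The shaft extends elastically by PL/(AE) and the spring stretches by P/k; together these equal δ_free.
So P = δ_free / [L/(AE) + 1/k] = 1.039 / [ 1325/(2900×113×10³) + 1/(610×10³) ].
P = 1.039 / 5.683×10⁻⁶ = 182800 N.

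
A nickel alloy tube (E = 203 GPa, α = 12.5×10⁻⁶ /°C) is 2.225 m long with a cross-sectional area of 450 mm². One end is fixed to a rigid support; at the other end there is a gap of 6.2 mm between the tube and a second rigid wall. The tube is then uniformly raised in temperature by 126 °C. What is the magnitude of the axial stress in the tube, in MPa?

Unrestrained expansion: δ_free = αΔT L = 12.5×10⁻⁶ × 126 × 2225 = 3.504 mm.
Since δ_free = 3.5 mm is less than the 6.2 mm gap, the tube never touches the wall. No axial force develops.

σ ≈ 0 MPa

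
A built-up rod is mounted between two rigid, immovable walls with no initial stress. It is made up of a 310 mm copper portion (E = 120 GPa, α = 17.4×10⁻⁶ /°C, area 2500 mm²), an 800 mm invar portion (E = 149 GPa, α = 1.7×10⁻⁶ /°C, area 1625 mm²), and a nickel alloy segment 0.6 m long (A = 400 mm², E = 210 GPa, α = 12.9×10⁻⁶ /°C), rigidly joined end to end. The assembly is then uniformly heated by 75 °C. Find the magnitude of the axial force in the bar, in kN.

With the walls removed the bar would change length by δ_free = Σ αᵢΔT Lᵢ = 17.4×10⁻⁶×75×310 + 1.7×10⁻⁶×75×800 + 12.9×10⁻⁶×75×600 = 1.087 mm.
The walls prevent any net length change, so an axial force P (same in every segment) develops. Compatibility: P · Σ Lᵢ/(AᵢEᵢ) = δ_free.
Σ Lᵢ/(AᵢEᵢ) = 310/(2500×120×10³) + 800/(1625×149×10³) + 600/(400×210×10³) = 1.148×10⁻⁵ mm/N.
So P = 1.087 / 1.148×10⁻⁵ = 94.69 kN, compressive.

P ≈ 94.7 kN (compressive)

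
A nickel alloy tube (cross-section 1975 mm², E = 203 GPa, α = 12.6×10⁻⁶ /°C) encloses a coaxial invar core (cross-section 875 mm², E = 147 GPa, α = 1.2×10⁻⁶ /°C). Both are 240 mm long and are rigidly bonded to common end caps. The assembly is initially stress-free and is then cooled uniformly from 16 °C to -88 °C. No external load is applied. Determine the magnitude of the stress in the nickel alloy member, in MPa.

σ ≈ 58.5 MPa (tensile)

Both members must finish at the same length. With the larger α, the nickel alloy tends to over-contract; the plates restrain it, putting the nickel alloy in tension and the invar in compression. With no external load the two internal forces are equal and opposite, magnitude P.
Setting the final lengths equal and cancelling L: (α₁ − α₂)ΔT = P/(A₁E₁) + P/(A₂E₂).
|α₁ − α₂|·ΔT = 11.4×10⁻⁶ × 104 = 0.001186.
1/(A₁E₁) + 1/(A₂E₂) = 1/(1975×203×10³) + 1/(875×147×10³) = 1.027×10⁻⁸ N⁻¹.
So P = 0.001186 / 1.027×10⁻⁸ = 115.5 kN.
σ_{nickel alloy} = P/A₁ = 115500/1975 = 58.46 MPa, tensile.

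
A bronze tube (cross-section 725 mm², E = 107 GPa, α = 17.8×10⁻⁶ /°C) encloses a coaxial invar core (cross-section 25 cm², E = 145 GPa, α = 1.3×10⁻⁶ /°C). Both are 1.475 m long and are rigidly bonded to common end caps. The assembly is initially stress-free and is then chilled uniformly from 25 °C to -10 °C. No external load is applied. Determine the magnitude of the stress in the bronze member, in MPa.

Both members must finish at the same length. With the larger α, the bronze tends to over-contract; the plates restrain it, putting the bronze in tension and the invar in compression. With no external load the two internal forces are equal and opposite, magnitude P.
Equating the net (thermal + elastic) strains gives |α₁ − α₂|·ΔT = P·[1/(A₁E₁) + 1/(A₂E₂)].
|α₁ − α₂|·ΔT = 16.5×10⁻⁶ × 35 = 0.0005775.
1/(A₁E₁) + 1/(A₂E₂) = 1/(725×107×10³) + 1/(2500×145×10³) = 1.565×10⁻⁸ N⁻¹.
So P = 0.0005775 / 1.565×10⁻⁸ = 36.9 kN.
σ_{bronze} = P/A₁ = 36900/725 = 50.9 MPa, tensile.

σ ≈ 50.9 MPa (tensile)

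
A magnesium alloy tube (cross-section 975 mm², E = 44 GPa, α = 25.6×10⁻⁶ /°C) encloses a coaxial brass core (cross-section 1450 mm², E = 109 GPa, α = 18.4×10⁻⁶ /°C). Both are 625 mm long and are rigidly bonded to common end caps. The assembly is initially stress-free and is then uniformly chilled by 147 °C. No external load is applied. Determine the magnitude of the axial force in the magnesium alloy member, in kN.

P ≈ 35.7 kN (tensile in the magnesium alloy)

Equilibrium of a rigid end plate with no external load gives equal and opposite internal forces ±P in the two members. Since α_{magnesium alloy} > α_{brass}, cooling drives the magnesium alloy into tension and the brass into compression.
Equating the net (thermal + elastic) strains gives |α₁ − α₂|·ΔT = P·[1/(A₁E₁) + 1/(A₂E₂)].
|α₁ − α₂|·ΔT = 7.2×10⁻⁶ × 147 = 0.001058.
1/(A₁E₁) + 1/(A₂E₂) = 1/(975×44×10³) + 1/(1450×109×10³) = 2.964×10⁻⁸ N⁻¹.
P = 0.001058 / 2.964×10⁻⁸ = 35710 N = 35.71 kN.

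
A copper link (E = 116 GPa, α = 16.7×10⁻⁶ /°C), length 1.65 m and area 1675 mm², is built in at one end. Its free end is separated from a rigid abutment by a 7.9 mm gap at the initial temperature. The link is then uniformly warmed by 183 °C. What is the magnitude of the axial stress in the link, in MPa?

σ ≈ 0 MPa

If the wall were absent the link would grow by αΔT L = 16.7×10⁻⁶ × 183 × 1650 = 5.043 mm.
Since δ_free = 5.04 mm is less than the 7.9 mm gap, the link never touches the wall. No axial force develops.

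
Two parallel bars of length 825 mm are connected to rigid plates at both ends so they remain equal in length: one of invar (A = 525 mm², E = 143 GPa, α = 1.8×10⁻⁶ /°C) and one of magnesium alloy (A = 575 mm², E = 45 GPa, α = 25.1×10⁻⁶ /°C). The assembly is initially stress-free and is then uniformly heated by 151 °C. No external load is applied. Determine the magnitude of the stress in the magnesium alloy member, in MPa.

The magnesium alloy has the larger α, so on heating it would change length more than the invar if both were free. The rigid plates force a common final length, so the magnesium alloy is put into compression and the invar into tension, with equal and opposite forces P (no external load).
Setting the final lengths equal and cancelling L: (α₁ − α₂)ΔT = P/(A₁E₁) + P/(A₂E₂).
|α₁ − α₂|·ΔT = 23.3×10⁻⁶ × 151 = 0.003518.
1/(A₁E₁) + 1/(A₂E₂) = 1/(525×143×10³) + 1/(575×45×10³) = 5.197×10⁻⁸ N⁻¹.
P = 0.003518 / 5.197×10⁻⁸ = 67700 N = 67.7 kN.
σ_{magnesium alloy} = P/A₂ = 67700/575 = 117.7 MPa, compressive.

σ ≈ 118 MPa (compressive)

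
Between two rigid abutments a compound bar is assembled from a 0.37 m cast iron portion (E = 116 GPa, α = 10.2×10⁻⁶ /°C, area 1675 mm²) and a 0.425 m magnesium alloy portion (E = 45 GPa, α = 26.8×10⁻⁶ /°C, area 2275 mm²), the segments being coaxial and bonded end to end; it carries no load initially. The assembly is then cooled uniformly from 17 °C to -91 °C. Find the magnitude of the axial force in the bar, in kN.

P ≈ 270 kN (tensile)

Free thermal contraction of the whole bar: Σ αᵢΔT Lᵢ = 10.2×10⁻⁶×108×370 + 26.8×10⁻⁶×108×425 = 1.638 mm.
The walls prevent any net length change, so an axial force P (same in every segment) develops. Compatibility: P · Σ Lᵢ/(AᵢEᵢ) = δ_free.
Σ Lᵢ/(AᵢEᵢ) = 370/(1675×116×10³) + 425/(2275×45×10³) = 6.056×10⁻⁶ mm/N.
Hence P = δ_free / Σ(L/AE) = 1.638/6.056×10⁻⁶ = 270.4 kN (tensile).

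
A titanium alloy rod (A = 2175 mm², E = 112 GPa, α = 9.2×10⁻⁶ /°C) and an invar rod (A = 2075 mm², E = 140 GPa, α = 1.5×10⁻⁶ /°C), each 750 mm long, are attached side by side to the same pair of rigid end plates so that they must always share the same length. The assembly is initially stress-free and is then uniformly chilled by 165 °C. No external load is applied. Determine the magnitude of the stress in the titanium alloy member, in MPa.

The titanium alloy has the larger α, so on cooling it would change length more than the invar if both were free. The rigid plates force a common final length, so the titanium alloy is put into tension and the invar into compression, with equal and opposite forces P (no external load).
Setting the final lengths equal and cancelling L: (α₁ − α₂)ΔT = P/(A₁E₁) + P/(A₂E₂).
|α₁ − α₂|·ΔT = 7.7×10⁻⁶ × 165 = 0.00127.
1/(A₁E₁) + 1/(A₂E₂) = 1/(2175×112×10³) + 1/(2075×140×10³) = 7.547×10⁻⁹ N⁻¹.
P = 0.00127 / 7.547×10⁻⁹ = 168300 N = 168.3 kN.
σ_{titanium alloy} = P/A₁ = 168300/2175 = 77.4 MPa, tensile.

σ ≈ 77.4 MPa (tensile)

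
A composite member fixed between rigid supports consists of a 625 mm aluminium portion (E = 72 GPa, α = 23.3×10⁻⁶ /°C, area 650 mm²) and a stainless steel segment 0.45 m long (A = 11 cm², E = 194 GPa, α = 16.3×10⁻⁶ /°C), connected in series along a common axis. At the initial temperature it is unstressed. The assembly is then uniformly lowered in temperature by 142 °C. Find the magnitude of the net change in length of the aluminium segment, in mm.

|ΔL| ≈ 0.618 mm

If the supports were absent, the total length change would be Σ αᵢΔT Lᵢ = 23.3×10⁻⁶×142×625 + 16.3×10⁻⁶×142×450 = 3.109 mm.
The walls prevent any net length change, so an axial force P (same in every segment) develops. Compatibility: P · Σ Lᵢ/(AᵢEᵢ) = δ_free.
Σ Lᵢ/(AᵢEᵢ) = 625/(650×72×10³) + 450/(1100×194×10³) = 1.546×10⁻⁵ mm/N.
P = 3.109 / 1.546×10⁻⁵ = 201100 N = 201.1 kN, tensile.
For the aluminium segment, free thermal change = 23.3×10⁻⁶×142×625 = 2.068 mm and elastic change from P = 201100×625/(650×72×10³) = 2.685 mm; these oppose, so the net change is 0.618 mm (segment lengthens).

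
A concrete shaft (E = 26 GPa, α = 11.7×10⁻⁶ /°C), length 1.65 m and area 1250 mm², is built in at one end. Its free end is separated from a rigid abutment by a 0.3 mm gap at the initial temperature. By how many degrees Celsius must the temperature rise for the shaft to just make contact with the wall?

The gap closes when αΔT L = 0.3 mm, since the shaft is still unstressed at that instant.
ΔT = 0.3 / (11.7×10⁻⁶ × 1650) = 15.54 °C.

ΔT ≈ 15.5 °C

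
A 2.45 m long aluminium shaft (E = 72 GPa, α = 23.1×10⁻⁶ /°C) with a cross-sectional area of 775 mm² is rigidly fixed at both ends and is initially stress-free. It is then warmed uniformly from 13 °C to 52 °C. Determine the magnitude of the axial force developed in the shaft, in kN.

The ends cannot move, so σ = EαΔT = 72×10³ × 23.1×10⁻⁶ × 39 = 64.86 MPa.
P = AEαΔT = 775 × 72×10³ × 23.1×10⁻⁶ × 39 = 50.27 kN (compressive).

P ≈ 50.3 kN (compressive)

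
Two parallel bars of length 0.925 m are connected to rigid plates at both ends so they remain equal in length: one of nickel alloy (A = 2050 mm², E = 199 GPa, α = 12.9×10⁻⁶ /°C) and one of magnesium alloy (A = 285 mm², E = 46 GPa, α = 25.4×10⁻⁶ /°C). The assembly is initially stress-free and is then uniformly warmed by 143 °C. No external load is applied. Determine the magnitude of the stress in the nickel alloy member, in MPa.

The magnesium alloy has the larger α, so on heating it would change length more than the nickel alloy if both were free. The rigid plates force a common final length, so the magnesium alloy is put into compression and the nickel alloy into tension, with equal and opposite forces P (no external load).
Compatibility of the two members (thermal + elastic change equal): (α₁ − α₂)ΔT = P·[1/(A₁E₁) + 1/(A₂E₂)].
|α₁ − α₂|·ΔT = 12.5×10⁻⁶ × 143 = 0.001787.
1/(A₁E₁) + 1/(A₂E₂) = 1/(2050×199×10³) + 1/(285×46×10³) = 7.873×10⁻⁸ N⁻¹.
So P = 0.001787 / 7.873×10⁻⁸ = 22.7 kN.
σ_{nickel alloy} = P/A₁ = 22700/2050 = 11.08 MPa, tensile.

σ ≈ 11.1 MPa (tensile)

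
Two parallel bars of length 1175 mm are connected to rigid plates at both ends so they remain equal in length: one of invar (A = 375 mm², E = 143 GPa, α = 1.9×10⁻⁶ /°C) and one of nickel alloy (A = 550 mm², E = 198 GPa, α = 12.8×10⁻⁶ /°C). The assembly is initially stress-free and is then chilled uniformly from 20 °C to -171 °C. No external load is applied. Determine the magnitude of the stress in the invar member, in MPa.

Equilibrium of a rigid end plate with no external load gives equal and opposite internal forces ±P in the two members. Since α_{nickel alloy} > α_{invar}, cooling drives the nickel alloy into tension and the invar into compression.
Setting the final lengths equal and cancelling L: (α₁ − α₂)ΔT = P/(A₁E₁) + P/(A₂E₂).
|α₁ − α₂|·ΔT = 10.9×10⁻⁶ × 191 = 0.002082.
1/(A₁E₁) + 1/(A₂E₂) = 1/(375×143×10³) + 1/(550×198×10³) = 2.783×10⁻⁸ N⁻¹.
So P = 0.002082 / 2.783×10⁻⁸ = 74.81 kN.
σ_{invar} = P/A₁ = 74810/375 = 199.5 MPa, compressive.

σ ≈ 199 MPa (compressive)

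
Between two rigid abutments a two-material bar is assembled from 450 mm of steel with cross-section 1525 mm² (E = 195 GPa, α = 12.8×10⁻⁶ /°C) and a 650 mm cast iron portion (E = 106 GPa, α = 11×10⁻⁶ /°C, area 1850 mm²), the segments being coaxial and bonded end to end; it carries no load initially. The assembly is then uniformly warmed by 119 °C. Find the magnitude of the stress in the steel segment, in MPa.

If the supports were absent, the total length change would be Σ αᵢΔT Lᵢ = 12.8×10⁻⁶×119×450 + 11×10⁻⁶×119×650 = 1.536 mm.
The walls prevent any net length change, so an axial force P (same in every segment) develops. Compatibility: P · Σ Lᵢ/(AᵢEᵢ) = δ_free.
The series flexibility is Σ Lᵢ/(AᵢEᵢ) = 450/(1525×195×10³) + 650/(1850×106×10³) = 4.828×10⁻⁶ mm/N.
P = 1.536 / 4.828×10⁻⁶ = 318200 N = 318.2 kN, compressive.
σ_{steel} = P / A = 318200 / 1525 = 208.7 MPa.

σ ≈ 209 MPa (compressive)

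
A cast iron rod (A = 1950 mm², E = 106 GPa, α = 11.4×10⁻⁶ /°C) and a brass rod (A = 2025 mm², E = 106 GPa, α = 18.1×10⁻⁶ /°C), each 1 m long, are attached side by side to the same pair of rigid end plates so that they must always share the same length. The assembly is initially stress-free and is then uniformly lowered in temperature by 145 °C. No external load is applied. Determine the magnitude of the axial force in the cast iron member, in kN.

P ≈ 102 kN (compressive in the cast iron)

The brass has the larger α, so on cooling it would change length more than the cast iron if both were free. The rigid plates force a common final length, so the brass is put into tension and the cast iron into compression, with equal and opposite forces P (no external load).
Setting the final lengths equal and cancelling L: (α₁ − α₂)ΔT = P/(A₁E₁) + P/(A₂E₂).
|α₁ − α₂|·ΔT = 6.7×10⁻⁶ × 145 = 0.0009715.
1/(A₁E₁) + 1/(A₂E₂) = 1/(1950×106×10³) + 1/(2025×106×10³) = 9.497×10⁻⁹ N⁻¹.
P = 0.0009715 / 9.497×10⁻⁹ = 102300 N = 102.3 kN.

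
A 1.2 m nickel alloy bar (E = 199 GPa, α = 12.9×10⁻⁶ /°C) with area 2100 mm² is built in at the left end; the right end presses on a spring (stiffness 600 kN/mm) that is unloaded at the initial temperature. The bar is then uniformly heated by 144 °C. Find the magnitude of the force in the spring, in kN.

P ≈ 491 kN

The unrestrained thermal change is αΔT L = 12.9×10⁻⁶ × 144 × 1200 = 2.229 mm.
Let P be the compressive force at the spring. The bar shortens elastically by PL/(AE) and the spring compresses by P/k; together these equal δ_free.
P [ L/(AE) + 1/k ] = δ_free → P [ 1200/(2100×199×10³) + 1/(600×10³) ] = 2.229.
P = 2.229 / 4.538×10⁻⁶ = 491200 N.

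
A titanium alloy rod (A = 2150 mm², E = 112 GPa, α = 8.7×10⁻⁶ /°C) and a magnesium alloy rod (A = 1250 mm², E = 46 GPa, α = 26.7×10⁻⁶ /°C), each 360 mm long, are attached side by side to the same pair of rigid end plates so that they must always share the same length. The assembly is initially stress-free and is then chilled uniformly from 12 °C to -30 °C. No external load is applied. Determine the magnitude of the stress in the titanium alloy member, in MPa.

σ ≈ 16.3 MPa (compressive)

Equilibrium of a rigid end plate with no external load gives equal and opposite internal forces ±P in the two members. Since α_{magnesium alloy} > α_{titanium alloy}, cooling drives the magnesium alloy into tension and the titanium alloy into compression.
Compatibility of the two members (thermal + elastic change equal): (α₁ − α₂)ΔT = P·[1/(A₁E₁) + 1/(A₂E₂)].
|α₁ − α₂|·ΔT = 18×10⁻⁶ × 42 = 0.000756.
1/(A₁E₁) + 1/(A₂E₂) = 1/(2150×112×10³) + 1/(1250×46×10³) = 2.154×10⁻⁸ N⁻¹.
So P = 0.000756 / 2.154×10⁻⁸ = 35.09 kN.
σ_{titanium alloy} = P/A₁ = 35090/2150 = 16.32 MPa, compressive.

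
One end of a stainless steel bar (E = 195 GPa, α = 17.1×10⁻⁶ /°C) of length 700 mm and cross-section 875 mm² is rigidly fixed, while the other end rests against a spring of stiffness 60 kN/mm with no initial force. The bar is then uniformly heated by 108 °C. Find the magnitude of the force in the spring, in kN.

If the spring were absent the bar would lengthen by αΔT L = 17.1×10⁻⁶ × 108 × 700 = 1.293 mm.
With a force P in the spring, the elastic change of the bar is PL/(AE) and that of the spring is P/k; compatibility requires their sum to equal δ_free.
P [ L/(AE) + 1/k ] = δ_free → P [ 700/(875×195×10³) + 1/(60×10³) ] = 1.293.
P = 1.293 / 2.077×10⁻⁵ = 62240 N.

P ≈ 62.2 kN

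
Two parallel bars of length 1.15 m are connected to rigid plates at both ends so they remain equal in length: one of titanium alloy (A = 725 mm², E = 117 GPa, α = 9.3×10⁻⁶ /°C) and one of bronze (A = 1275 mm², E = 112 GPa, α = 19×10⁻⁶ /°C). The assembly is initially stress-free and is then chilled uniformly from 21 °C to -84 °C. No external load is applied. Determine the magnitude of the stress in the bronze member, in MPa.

Both members must finish at the same length. With the larger α, the bronze tends to over-contract; the plates restrain it, putting the bronze in tension and the titanium alloy in compression. With no external load the two internal forces are equal and opposite, magnitude P.
Setting the final lengths equal and cancelling L: (α₁ − α₂)ΔT = P/(A₁E₁) + P/(A₂E₂).
|α₁ − α₂|·ΔT = 9.7×10⁻⁶ × 105 = 0.001018.
1/(A₁E₁) + 1/(A₂E₂) = 1/(725×117×10³) + 1/(1275×112×10³) = 1.879×10⁻⁸ N⁻¹.
So P = 0.001018 / 1.879×10⁻⁸ = 54.2 kN.
σ_{bronze} = P/A₂ = 54200/1275 = 42.51 MPa, tensile.

σ ≈ 42.5 MPa (tensile)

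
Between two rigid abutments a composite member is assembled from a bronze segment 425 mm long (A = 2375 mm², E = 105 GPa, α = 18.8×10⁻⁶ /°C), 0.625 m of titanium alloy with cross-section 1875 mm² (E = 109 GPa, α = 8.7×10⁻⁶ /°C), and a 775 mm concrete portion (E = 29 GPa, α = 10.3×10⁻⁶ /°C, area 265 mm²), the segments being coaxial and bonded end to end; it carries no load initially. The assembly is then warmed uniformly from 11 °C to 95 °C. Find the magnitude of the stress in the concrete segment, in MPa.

Free thermal expansion of the whole bar: Σ αᵢΔT Lᵢ = 18.8×10⁻⁶×84×425 + 8.7×10⁻⁶×84×625 + 10.3×10⁻⁶×84×775 = 1.798 mm.
The walls prevent any net length change, so an axial force P (same in every segment) develops. Compatibility: P · Σ Lᵢ/(AᵢEᵢ) = δ_free.
The series flexibility is Σ Lᵢ/(AᵢEᵢ) = 425/(2375×105×10³) + 625/(1875×109×10³) + 775/(265×29×10³) = 0.0001056 mm/N.
P = 1.798 / 0.0001056 = 17030 N = 17.03 kN, compressive.
σ_{concrete} = P / A = 17030 / 265 = 64.26 MPa.

σ ≈ 64.3 MPa (compressive)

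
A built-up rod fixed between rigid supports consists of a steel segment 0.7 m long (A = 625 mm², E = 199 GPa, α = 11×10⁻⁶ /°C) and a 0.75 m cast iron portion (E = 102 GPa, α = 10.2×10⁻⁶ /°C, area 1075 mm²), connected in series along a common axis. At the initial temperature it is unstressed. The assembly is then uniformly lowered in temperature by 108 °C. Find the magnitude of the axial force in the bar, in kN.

Free thermal contraction of the whole bar: Σ αᵢΔT Lᵢ = 11×10⁻⁶×108×700 + 10.2×10⁻⁶×108×750 = 1.658 mm.
The rigid supports impose zero overall length change; the single axial force P common to all segments must satisfy P Σ Lᵢ/(AᵢEᵢ) = δ_free.
Σ Lᵢ/(AᵢEᵢ) = 700/(625×199×10³) + 750/(1075×102×10³) = 1.247×10⁻⁵ mm/N.
Hence P = δ_free / Σ(L/AE) = 1.658/1.247×10⁻⁵ = 133 kN (tensile).

P ≈ 133 kN (tensile)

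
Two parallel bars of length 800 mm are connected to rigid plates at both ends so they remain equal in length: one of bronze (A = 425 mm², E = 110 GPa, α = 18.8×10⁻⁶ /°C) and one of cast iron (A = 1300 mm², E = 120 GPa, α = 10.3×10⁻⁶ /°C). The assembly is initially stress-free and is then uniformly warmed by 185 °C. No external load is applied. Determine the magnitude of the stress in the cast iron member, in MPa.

Equilibrium of a rigid end plate with no external load gives equal and opposite internal forces ±P in the two members. Since α_{bronze} > α_{cast iron}, heating drives the bronze into compression and the cast iron into tension.
Compatibility of the two members (thermal + elastic change equal): (α₁ − α₂)ΔT = P·[1/(A₁E₁) + 1/(A₂E₂)].
|α₁ − α₂|·ΔT = 8.5×10⁻⁶ × 185 = 0.001572.
1/(A₁E₁) + 1/(A₂E₂) = 1/(425×110×10³) + 1/(1300×120×10³) = 2.78×10⁻⁸ N⁻¹.
So P = 0.001572 / 2.78×10⁻⁸ = 56.56 kN.
σ_{cast iron} = P/A₂ = 56560/1300 = 43.51 MPa, tensile.

σ ≈ 43.5 MPa (tensile)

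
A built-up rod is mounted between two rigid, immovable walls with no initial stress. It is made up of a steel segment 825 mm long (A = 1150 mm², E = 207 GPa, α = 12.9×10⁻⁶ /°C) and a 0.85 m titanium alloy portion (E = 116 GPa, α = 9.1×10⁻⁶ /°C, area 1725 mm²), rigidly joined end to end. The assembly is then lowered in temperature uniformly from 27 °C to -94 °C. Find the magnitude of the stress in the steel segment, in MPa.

Free thermal contraction of the whole bar: Σ αᵢΔT Lᵢ = 12.9×10⁻⁶×121×825 + 9.1×10⁻⁶×121×850 = 2.224 mm.
The walls prevent any net length change, so an axial force P (same in every segment) develops. Compatibility: P · Σ Lᵢ/(AᵢEᵢ) = δ_free.
Σ Lᵢ/(AᵢEᵢ) = 825/(1150×207×10³) + 850/(1725×116×10³) = 7.714×10⁻⁶ mm/N.
Hence P = δ_free / Σ(L/AE) = 2.224/7.714×10⁻⁶ = 288.3 kN (tensile).
σ_{steel} = P / A = 288300 / 1150 = 250.7 MPa.

σ ≈ 251 MPa (tensile)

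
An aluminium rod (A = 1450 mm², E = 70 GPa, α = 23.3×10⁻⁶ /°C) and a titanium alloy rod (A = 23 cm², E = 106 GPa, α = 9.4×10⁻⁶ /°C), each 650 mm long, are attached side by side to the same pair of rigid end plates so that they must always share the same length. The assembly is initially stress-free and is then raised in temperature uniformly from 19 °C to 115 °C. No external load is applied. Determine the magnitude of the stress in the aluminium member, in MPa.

σ ≈ 66 MPa (compressive)

Equilibrium of a rigid end plate with no external load gives equal and opposite internal forces ±P in the two members. Since α_{aluminium} > α_{titanium alloy}, heating drives the aluminium into compression and the titanium alloy into tension.
Setting the final lengths equal and cancelling L: (α₁ − α₂)ΔT = P/(A₁E₁) + P/(A₂E₂).
|α₁ − α₂|·ΔT = 13.9×10⁻⁶ × 96 = 0.001334.
1/(A₁E₁) + 1/(A₂E₂) = 1/(1450×70×10³) + 1/(2300×106×10³) = 1.395×10⁻⁸ N⁻¹.
P = 0.001334 / 1.395×10⁻⁸ = 95630 N = 95.63 kN.
σ_{aluminium} = P/A₁ = 95630/1450 = 65.95 MPa, compressive.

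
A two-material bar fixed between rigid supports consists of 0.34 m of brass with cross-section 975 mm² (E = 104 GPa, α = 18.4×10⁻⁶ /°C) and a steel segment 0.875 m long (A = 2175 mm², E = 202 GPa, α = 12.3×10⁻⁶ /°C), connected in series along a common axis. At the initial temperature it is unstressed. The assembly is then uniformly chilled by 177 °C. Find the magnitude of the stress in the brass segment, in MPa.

σ ≈ 578 MPa (tensile)

Free thermal contraction of the whole bar: Σ αᵢΔT Lᵢ = 18.4×10⁻⁶×177×340 + 12.3×10⁻⁶×177×875 = 3.012 mm.
The walls prevent any net length change, so an axial force P (same in every segment) develops. Compatibility: P · Σ Lᵢ/(AᵢEᵢ) = δ_free.
The series flexibility is Σ Lᵢ/(AᵢEᵢ) = 340/(975×104×10³) + 875/(2175×202×10³) = 5.345×10⁻⁶ mm/N.
Hence P = δ_free / Σ(L/AE) = 3.012/5.345×10⁻⁶ = 563.6 kN (tensile).
σ_{brass} = P / A = 563600 / 975 = 578.1 MPa.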